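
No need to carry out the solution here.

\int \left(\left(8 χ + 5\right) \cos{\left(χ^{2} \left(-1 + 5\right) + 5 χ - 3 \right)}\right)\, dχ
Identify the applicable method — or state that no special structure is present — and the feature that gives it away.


Technique: u-substitution — everything non-trivial happens through the inner expression (χ^{2} \left(-1 + 5\right) + 5 χ - 3), and its derivative accounts for the remaining factor up to a constant, so set u = (χ^{2} \left(-1 + 5\right) + 5 χ - 3).


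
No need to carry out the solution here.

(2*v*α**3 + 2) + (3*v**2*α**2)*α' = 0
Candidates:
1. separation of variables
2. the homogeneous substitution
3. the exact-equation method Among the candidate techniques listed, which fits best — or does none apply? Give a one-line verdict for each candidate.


Method: the exact-equation method — check exactness first: here it holds (2*v*α**3 + 2, 3*v**2*α**2 have matching cross partials), so no integrating factor is needed.
- separation of variables: no algebra isolates the independent variable on one side and the unknown on the other.
- the homogeneous substitution: solved for the derivative, the right side changes under joint scaling of the two variables.
- the exact-equation method: applies; the problem has the shape this method handles.


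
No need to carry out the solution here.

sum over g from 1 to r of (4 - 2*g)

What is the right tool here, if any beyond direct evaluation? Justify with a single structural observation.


Technique: no special technique — no ratio, no shift structure, no binomial pattern: sum the constant-multiple powers of g with known formulas.


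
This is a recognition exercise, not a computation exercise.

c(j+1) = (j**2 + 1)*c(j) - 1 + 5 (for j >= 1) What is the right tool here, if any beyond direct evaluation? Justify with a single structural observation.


Method: a summation factor — normalize by the running product of j**2 + 1: the left side becomes a difference, and differences sum.


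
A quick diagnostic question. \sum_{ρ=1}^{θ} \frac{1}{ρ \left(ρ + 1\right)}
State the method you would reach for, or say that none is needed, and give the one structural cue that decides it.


Method: telescoping — poles of \frac{1}{ρ \left(ρ + 1\right)} differ by an integer, the telltale of a telescoping partial-fraction sum.


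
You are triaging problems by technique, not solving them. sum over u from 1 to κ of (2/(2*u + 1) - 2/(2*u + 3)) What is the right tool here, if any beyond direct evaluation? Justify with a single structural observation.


Best approach: telescoping — difference-of-shifts structure (each term adds 2/(2*u + 1), then subtracts its one-index-advanced value, which the following term adds back) leaves only the first and last pieces standing.


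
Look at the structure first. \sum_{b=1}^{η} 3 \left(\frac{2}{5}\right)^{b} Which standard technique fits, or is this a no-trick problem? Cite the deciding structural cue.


Best approach: the geometric series formula — check a ratio of consecutive terms: it is \frac{2}{5}, independent of the index, so the geometric formula closes the sum.


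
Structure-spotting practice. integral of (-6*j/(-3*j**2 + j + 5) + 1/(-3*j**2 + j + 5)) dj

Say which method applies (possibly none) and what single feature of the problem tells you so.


Diagnosis: u-substitution — collected, the integrand has one factor that is, up to a constant, the derivative of an inner expression the rest depends on — substitute for that inner expression.


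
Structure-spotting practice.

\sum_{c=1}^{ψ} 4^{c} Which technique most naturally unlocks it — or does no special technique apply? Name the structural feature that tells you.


Verdict: the geometric series formula — term-over-term division gives 4 every time — index-free ratio, geometric sum formula applies.


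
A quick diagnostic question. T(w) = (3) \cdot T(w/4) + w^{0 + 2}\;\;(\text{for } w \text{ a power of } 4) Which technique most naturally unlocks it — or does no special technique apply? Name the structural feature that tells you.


Verdict: the master substitution — treat m = log base 4 of w as the new clock: one recursion step advances m by one while w scales by 4.


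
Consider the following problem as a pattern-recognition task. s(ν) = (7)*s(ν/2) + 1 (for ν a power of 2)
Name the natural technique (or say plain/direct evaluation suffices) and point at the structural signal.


Verdict: the master substitution — the argument ν/2 divides the index by 2; the standard ν = 2^m substitution converts it to a constant-shift recurrence.


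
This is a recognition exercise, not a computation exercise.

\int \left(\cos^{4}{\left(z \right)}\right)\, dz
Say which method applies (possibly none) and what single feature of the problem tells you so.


Diagnosis: a trigonometric identity — even powers like \cos^{4}{\left(z \right)} never integrate directly; the half-angle identity lowers the degree first.


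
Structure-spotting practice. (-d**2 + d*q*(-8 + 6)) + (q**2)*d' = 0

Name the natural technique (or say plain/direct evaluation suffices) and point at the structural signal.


Method: the homogeneous substitution — the slope's numerator and denominator have matching total degree, so it depends only on d/q and the ratio substitution collapses it. This doubles as a Bernoulli equation in the unknown as written; the homogeneous route needs no setup at all.


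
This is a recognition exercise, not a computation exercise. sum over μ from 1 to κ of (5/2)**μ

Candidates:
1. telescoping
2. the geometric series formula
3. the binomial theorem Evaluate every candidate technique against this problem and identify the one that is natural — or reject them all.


Verdict: the geometric series formula — each summand is the previous one scaled by 5/2; that constant multiplier is itself the geometric structure.
- telescoping: as presented, consecutive terms share no shifted copy to cancel against — no rewrite is on display to change that.
- the geometric series formula — a fit — the right tool for this form.
- the binomial theorem — no binomial coefficients pair with matched powers.


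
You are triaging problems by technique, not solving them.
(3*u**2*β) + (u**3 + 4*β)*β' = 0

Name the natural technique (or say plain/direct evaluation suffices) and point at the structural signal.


Technique: the exact-equation method — this form is already the differential of something: the matching mixed partials of 3*u**2*β and u**3 + 4*β prove it.


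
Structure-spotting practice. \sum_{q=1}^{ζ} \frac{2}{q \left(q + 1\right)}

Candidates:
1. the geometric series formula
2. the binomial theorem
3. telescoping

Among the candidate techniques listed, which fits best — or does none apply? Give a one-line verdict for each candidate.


Verdict: telescoping — split \frac{2}{q \left(q + 1\right)} by partial fractions and the pieces are one function at shifted arguments — interior terms cancel.
- the geometric series formula: consecutive terms are not related by a fixed multiplier.
- the binomial theorem — the terms do not reassemble into a binomial power.
- telescoping: yes — fits the structure here.


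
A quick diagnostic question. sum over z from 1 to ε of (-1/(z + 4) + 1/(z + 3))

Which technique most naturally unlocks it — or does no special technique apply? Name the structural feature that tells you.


Technique: telescoping — the piece each term subtracts is 1/(z + 3) advanced by one index, and it reappears with a plus sign leading the following term — the sum collapses to its boundary terms.


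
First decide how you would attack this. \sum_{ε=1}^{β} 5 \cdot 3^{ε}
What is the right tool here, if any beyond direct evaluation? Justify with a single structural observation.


Best approach: the geometric series formula — the ratio of consecutive terms is the constant 3, independent of the index — a geometric sum.


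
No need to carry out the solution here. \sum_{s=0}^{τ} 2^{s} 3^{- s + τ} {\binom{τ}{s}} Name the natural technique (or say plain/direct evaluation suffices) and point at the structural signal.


Verdict: the binomial theorem — terms weighting {\binom{τ}{s}} against matched powers of 2 and 3 reassemble into (2 + 3)^τ by the binomial theorem.


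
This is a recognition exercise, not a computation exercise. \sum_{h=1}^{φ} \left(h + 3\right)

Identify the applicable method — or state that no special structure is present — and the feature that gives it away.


Best approach: no special technique — recognize the absence of structure: constant-multiple powers of h summed plainly, no special method required.


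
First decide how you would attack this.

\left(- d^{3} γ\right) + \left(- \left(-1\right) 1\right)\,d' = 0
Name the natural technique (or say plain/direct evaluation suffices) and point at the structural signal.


Diagnosis: separation of variables — solved for the derivative, the right side factors as γ times d^{3} — all γ-dependence separates from all d-dependence.


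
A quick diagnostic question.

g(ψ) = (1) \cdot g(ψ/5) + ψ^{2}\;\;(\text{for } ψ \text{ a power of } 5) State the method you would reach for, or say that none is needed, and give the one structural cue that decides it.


Technique: the master substitution — treat m = log base 5 of ψ as the new clock: one recursion step advances m by one while ψ scales by 5.


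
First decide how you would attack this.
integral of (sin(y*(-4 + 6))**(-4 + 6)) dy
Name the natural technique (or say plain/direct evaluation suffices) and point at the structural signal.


Method: a trigonometric identity — the even exponent on sin(y*(-4 + 6))**(-4 + 6) signals one move: rewrite via cos of the doubled angle.


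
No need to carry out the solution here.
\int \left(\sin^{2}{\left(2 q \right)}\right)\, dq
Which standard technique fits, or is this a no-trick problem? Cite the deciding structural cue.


Method: a trigonometric identity — \sin^{2}{\left(2 q \right)} is an even power — the power-reduction identity rewrites it into first-degree cosines.


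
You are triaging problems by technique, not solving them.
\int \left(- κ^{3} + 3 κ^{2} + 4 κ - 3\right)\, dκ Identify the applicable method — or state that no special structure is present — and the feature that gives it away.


Verdict: no special technique — scan for structure and find none: constant multiples of powers of κ, integrate directly.


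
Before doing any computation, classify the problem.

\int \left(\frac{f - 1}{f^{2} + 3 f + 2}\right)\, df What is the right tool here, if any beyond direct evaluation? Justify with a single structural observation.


Diagnosis: partial fractions — with f^{2} + 3 f + 2 factorable and the degree on top strictly smaller, simple-fraction decomposition is immediate.


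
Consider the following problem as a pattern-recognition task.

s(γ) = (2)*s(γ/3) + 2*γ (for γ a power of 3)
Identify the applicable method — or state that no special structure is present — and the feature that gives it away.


Diagnosis: the master substitution — the argument contracts 3-fold per step: reindex γ exponentially and solve the linear recurrence in the new index.


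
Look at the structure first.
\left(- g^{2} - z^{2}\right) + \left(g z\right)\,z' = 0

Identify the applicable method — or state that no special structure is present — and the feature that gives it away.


Technique: the homogeneous substitution — solved for the derivative, the right side is unchanged under scaling g and z together — it depends only on the ratio z/g, so substitute a single ratio variable. Rearranged, this also fits the Bernoulli template directly; the homogeneous substitution reads the structure without the rearrangement.


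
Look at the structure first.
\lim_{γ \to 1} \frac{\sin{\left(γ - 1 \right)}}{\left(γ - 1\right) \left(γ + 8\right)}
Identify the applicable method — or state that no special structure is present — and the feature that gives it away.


Diagnosis: l'Hôpital's rule (0/0) — numerator and denominator both vanish at 1 — a genuine 0/0 form, which is exactly when l'Hôpital applies. Expanding numerator and denominator to first order gives the same value — the rule automates exactly that.


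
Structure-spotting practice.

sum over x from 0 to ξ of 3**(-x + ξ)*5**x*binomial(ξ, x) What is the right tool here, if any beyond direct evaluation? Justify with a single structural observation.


Diagnosis: the binomial theorem — the summand is term x of a binomial expansion in 5 and 3; the whole sum is a single power.


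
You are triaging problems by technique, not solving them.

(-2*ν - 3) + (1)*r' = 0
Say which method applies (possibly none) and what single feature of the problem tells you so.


Verdict: no special technique — solved for the derivative, no r appears — this is antidifferentiation in ν wearing ODE clothing.


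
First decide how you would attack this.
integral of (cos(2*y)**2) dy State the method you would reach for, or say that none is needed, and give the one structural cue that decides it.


Best approach: a trigonometric identity — apply power reduction to cos(2*y)**2; each application halves the trigonometric degree.


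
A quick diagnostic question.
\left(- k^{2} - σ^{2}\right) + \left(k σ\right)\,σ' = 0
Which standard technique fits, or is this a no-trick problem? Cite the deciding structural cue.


Verdict: the homogeneous substitution — scaling k and σ together leaves the slope fixed — it depends only on σ/k, so substitute the ratio. This doubles as a Bernoulli equation in the unknown as written; the homogeneous route needs no setup at all.


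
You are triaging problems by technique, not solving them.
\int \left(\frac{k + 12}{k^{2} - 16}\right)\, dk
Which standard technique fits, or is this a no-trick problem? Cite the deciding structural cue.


Method: partial fractions — the bottom factors while the top stays lower-degree — split into simple fractions and integrate piece by piece.


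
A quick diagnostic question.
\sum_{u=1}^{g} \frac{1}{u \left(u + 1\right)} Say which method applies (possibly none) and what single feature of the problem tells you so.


Diagnosis: telescoping — after splitting \frac{1}{u \left(u + 1\right)} into partial fractions, the pieces are shifted copies of one function and cancel telescopically.


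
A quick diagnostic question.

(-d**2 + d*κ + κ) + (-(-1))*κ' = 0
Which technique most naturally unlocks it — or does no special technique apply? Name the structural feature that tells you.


Verdict: a linear integrating factor — linear in the unknown with genuine forcing: multiply through by the exponential of the integrated coefficient and the left side closes into one derivative.


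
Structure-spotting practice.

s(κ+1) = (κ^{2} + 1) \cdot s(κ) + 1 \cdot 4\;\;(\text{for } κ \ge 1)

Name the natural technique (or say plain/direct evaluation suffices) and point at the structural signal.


Technique: a summation factor — an index-dependent multiplier κ^{2} + 1 rules out characteristic roots; a summation factor converts it to a pure difference.


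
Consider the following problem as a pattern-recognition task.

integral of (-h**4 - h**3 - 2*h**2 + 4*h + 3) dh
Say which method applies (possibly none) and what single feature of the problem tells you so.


Diagnosis: no special technique — every term is a constant multiple of a power of h; term-wise power-rule integration needs no preliminary transformation.


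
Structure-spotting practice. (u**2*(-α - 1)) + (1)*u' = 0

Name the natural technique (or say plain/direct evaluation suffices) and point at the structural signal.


Technique: separation of variables — solved for the derivative, the right side splits multiplicatively into a function of each variable alone — divide and integrate each side.


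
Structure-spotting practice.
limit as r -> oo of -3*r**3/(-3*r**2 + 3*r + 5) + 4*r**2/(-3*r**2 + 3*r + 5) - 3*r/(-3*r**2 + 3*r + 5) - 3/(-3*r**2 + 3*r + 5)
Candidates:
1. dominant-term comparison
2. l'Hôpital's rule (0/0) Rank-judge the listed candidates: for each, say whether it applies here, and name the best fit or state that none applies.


Verdict: dominant-term comparison — divide through by the highest power of r; every lower-order term dies and the dominant terms decide the limit.
- dominant-term comparison: a fit — the right tool for this form.
- l'Hôpital's rule (0/0): as a single quotient the expression runs to ∞/∞ at the limit point — an at-infinity form of the rule would apply, though the leading-growth comparison is the direct reading.


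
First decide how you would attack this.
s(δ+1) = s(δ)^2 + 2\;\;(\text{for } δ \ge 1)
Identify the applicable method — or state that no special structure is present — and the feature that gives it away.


Method: no special technique — no ansatz, no master substitution, no summation factor survives the nonlinearity here.


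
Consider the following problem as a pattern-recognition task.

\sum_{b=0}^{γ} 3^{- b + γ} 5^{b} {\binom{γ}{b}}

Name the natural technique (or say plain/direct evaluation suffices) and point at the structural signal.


Diagnosis: the binomial theorem — the summand is term b of a binomial expansion in 5 and 3; the whole sum is a single power.


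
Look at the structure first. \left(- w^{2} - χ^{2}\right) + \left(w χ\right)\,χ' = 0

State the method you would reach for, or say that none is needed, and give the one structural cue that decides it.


Verdict: the homogeneous substitution — solved for the derivative, the right side is unchanged under scaling w and χ together — it depends only on the ratio χ/w, so substitute a single ratio variable. Rearranged, this also fits the Bernoulli template directly; the homogeneous substitution reads the structure without the rearrangement.


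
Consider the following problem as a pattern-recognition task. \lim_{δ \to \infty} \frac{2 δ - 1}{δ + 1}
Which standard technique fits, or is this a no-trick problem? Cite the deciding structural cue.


Verdict: dominant-term comparison — divide through by the highest power of δ; every lower-order term dies and the dominant terms decide the limit. As a single quotient, the ∞/∞ shape would yield to repeated differentiation as well — the growth comparison gets there in one look.


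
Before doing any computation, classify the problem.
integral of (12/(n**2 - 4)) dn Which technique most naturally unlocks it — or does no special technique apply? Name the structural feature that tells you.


Technique: partial fractions — n**2 - 4 splits into linear pieces, so the quotient is a sum of simple fractions — decompose before integrating.


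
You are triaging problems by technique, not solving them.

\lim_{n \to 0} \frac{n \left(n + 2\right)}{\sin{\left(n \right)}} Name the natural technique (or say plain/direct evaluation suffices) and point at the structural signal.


Method: l'Hôpital's rule (0/0) — numerator and denominator both vanish at 0 — a genuine 0/0 form, which is exactly when l'Hôpital applies. Known elementary limits would finish this too — the rule just bypasses the case analysis.


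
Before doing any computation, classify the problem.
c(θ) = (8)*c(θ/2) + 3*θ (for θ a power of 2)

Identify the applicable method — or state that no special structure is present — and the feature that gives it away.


Verdict: the master substitution — recursion at θ/2 is multiplicative in the index; logarithmic reindexing via θ = 2^m linearizes it.


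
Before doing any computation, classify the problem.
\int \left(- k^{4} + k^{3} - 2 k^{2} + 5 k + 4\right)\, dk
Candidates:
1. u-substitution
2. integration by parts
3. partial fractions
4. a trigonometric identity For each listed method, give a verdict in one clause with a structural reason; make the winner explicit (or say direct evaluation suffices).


Diagnosis: no special technique — every term is a constant multiple of a power of k; term-wise power-rule integration needs no preliminary transformation.
- u-substitution: no substitution does more than relabel what direct integration already handles.
- integration by parts: splitting off a factor buys nothing — the integrand integrates directly without parts.
- partial fractions: there is no rational-function structure to decompose.
- a trigonometric identity — no sine or cosine appears, so there is nothing for a trigonometric identity to act on.


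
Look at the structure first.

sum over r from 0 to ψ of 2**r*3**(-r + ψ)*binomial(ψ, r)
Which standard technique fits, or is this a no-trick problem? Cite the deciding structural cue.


Technique: the binomial theorem — the summand is term r of a binomial expansion in 2 and 3; the whole sum is a single power.


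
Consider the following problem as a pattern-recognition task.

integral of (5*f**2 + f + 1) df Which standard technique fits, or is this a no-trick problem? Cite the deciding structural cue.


Verdict: no special technique — nothing composite, nothing rational, nothing trigonometric — each constant-multiple power of f integrates by the power rule alone.


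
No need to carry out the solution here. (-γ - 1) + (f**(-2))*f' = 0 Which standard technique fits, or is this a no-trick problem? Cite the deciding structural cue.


Best approach: separation of variables — solved for the derivative, the right side splits multiplicatively into a function of each variable alone — divide and integrate each side. The equation is exact as it stands too — a potential function exists — though separation reads the split structure directly.


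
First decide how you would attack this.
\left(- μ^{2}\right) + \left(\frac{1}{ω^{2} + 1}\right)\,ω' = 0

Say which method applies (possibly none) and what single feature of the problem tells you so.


Technique: separation of variables — the derivative equals a pure function of μ (namely μ^{2}) times a pure function of ω (namely ω^{2} + 1); divide and integrate each side. The equation is exact as it stands too — a potential function exists — though separation reads the split structure directly.


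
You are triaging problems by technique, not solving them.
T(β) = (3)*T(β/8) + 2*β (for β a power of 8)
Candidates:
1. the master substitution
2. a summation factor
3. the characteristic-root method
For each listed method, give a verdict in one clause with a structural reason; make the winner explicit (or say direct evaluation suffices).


Best approach: the master substitution — a divide-and-conquer shape: argument β/8, so change variables with β = 8^m and solve the linear version.
- the master substitution: applies; the problem has the shape this method handles.
- a summation factor: a divided-index call is outside the fixed-shift first-order family a summation factor normalizes.
- the characteristic-root method: a divided-index call is not the fixed-shift linear shape that characteristic roots solve.


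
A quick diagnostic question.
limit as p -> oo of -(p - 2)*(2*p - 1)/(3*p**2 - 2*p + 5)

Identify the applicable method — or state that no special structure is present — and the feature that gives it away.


Best approach: dominant-term comparison — as p grows, only the highest-degree terms matter — compare leading terms and read the limit off. As a single quotient, the ∞/∞ shape would yield to repeated differentiation as well — the growth comparison gets there in one look.


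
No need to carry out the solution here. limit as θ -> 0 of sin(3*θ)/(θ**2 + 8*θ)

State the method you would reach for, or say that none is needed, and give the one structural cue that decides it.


Method: l'Hôpital's rule (0/0) — substituting 0 gives 0 over 0; differentiate top and bottom once and re-evaluate. Expanding numerator and denominator to first order gives the same value — the rule automates exactly that.


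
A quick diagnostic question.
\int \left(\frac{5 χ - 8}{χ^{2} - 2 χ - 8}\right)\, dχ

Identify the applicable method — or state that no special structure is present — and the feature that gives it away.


Technique: partial fractions — the denominator χ^{2} - 2 χ - 8 factors, so the quotient decomposes into elementary partial fractions term by term.


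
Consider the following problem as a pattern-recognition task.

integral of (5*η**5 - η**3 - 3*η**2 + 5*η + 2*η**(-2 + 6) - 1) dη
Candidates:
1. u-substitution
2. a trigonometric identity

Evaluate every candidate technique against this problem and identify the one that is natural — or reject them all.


Technique: no special technique — every term is a constant multiple of a power of η; term-wise power-rule integration needs no preliminary transformation.
- u-substitution: any workable substitution here is cosmetic — the integrand is already in directly integrable form.
- a trigonometric identity — there is no trigonometric structure at all — the integrand carries no sine or cosine to rewrite.


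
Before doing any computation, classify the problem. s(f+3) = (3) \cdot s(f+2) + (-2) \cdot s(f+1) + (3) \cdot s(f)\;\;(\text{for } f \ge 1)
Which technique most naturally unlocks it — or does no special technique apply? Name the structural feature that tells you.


Verdict: the characteristic-root method — fixed numeric weights on consecutive terms and no forcing term added: the root method in its home territory.


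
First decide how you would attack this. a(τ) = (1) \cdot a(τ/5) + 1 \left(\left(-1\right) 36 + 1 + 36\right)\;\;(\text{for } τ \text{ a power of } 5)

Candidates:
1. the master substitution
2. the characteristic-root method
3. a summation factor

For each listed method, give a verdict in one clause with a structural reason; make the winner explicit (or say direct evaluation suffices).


Technique: the master substitution — the argument contracts 5-fold per step: reindex τ exponentially and solve the linear recurrence in the new index.
- the master substitution — a fit — the right tool for this form.
- the characteristic-root method: a divided-index call is not the fixed-shift linear shape that characteristic roots solve.
- a summation factor — the recursion divides its index rather than shifting it — there is no previous-term chain for a summation factor to telescope.


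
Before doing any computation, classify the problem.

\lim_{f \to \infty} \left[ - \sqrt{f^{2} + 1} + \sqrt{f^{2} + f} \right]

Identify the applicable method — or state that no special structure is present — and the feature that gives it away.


Diagnosis: conjugate multiplication — an infinity-minus-infinity difference with a surviving radical — multiply by the conjugate to cancel the divergence.


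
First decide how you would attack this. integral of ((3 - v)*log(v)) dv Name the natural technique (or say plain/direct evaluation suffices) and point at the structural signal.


Method: integration by parts — log(v) is the classic u in parts — its derivative is a plain reciprocal while 3 - v absorbs the dv role.


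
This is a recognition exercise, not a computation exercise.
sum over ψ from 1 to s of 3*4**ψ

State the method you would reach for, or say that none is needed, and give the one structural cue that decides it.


Diagnosis: the geometric series formula — term-over-term division gives 4 every time — index-free ratio, geometric sum formula applies.


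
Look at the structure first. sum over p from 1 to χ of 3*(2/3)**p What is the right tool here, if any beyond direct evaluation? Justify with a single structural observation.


Method: the geometric series formula — the ratio of consecutive terms is the constant 2/3, independent of the index — a geometric sum.


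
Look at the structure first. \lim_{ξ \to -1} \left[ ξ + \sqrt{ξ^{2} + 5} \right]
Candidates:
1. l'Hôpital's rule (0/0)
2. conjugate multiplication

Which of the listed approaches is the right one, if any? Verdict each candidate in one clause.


Method: no special technique — no zero denominators, no indeterminate clash at -1 — substitute and read off the value.
- l'Hôpital's rule (0/0): evaluation at the point is determinate, so the rule has nothing to repair.
- conjugate multiplication: multiplying by a conjugate would not remove any indeterminacy here.


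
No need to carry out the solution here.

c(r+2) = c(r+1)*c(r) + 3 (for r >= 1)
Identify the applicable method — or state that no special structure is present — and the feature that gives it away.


Diagnosis: no special technique — the map from one term to the next is curved, not linear, so linear closed-form machinery does not attach.


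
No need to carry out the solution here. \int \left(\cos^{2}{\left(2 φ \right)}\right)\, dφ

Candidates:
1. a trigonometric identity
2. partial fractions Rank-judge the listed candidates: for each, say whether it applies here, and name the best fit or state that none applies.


Best approach: a trigonometric identity — even powers like \cos^{2}{\left(2 φ \right)} never integrate directly; the half-angle identity lowers the degree first.
- a trigonometric identity: yes — fits the structure here.
- partial fractions: there is no rational-function structure to decompose.


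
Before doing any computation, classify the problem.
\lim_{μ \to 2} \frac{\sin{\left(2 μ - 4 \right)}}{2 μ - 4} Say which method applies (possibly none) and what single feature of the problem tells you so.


Best approach: l'Hôpital's rule (0/0) — numerator and denominator both vanish at 2 — a genuine 0/0 form, which is exactly when l'Hôpital applies. One could equally expand both pieces locally and compare leading terms; the rule does that in one stroke.


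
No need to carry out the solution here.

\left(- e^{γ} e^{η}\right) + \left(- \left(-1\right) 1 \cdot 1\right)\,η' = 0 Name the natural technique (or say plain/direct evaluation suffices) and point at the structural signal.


Best approach: separation of variables — a product of single-variable factors, e^{γ} and e^{η} — the textbook separable form.


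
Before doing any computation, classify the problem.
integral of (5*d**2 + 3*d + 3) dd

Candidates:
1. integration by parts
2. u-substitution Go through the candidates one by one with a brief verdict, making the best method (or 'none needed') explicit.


Method: no special technique — nothing composite, nothing rational, nothing trigonometric — each constant-multiple power of d integrates by the power rule alone.
- integration by parts — splitting off a factor buys nothing — the integrand integrates directly without parts.
- u-substitution: any workable substitution here is cosmetic — the integrand is already in directly integrable form.


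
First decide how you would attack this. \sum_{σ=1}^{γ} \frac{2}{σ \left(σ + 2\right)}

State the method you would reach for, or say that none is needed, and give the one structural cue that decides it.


Verdict: telescoping — one partial-fraction pass turns \frac{2}{σ \left(σ + 2\right)} into a shifted difference, and shifted differences telescope.


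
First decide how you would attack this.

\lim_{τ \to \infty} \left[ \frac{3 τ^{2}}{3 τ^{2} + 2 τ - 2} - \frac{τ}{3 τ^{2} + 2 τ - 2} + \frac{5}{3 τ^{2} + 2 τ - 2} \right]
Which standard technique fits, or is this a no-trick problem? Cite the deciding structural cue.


Method: dominant-term comparison — divide through by the highest power of τ; every lower-order term dies and the dominant terms decide the limit. Viewed as a single quotient this is an ∞/∞ form — an at-infinity application of l'Hôpital's rule would also resolve it; comparing leading growth reads the answer without differentiating.


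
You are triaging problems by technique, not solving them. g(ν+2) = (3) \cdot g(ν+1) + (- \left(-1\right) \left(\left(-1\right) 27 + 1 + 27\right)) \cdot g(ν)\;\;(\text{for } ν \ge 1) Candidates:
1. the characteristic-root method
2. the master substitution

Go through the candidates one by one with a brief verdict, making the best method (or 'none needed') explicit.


Technique: the characteristic-root method — fixed numeric weights on consecutive terms and no forcing term added: the root method in its home territory.
- the characteristic-root method — a fit — the right tool for this form.
- the master substitution: with no divided-index recursive call, reindexing by powers of a base buys nothing.


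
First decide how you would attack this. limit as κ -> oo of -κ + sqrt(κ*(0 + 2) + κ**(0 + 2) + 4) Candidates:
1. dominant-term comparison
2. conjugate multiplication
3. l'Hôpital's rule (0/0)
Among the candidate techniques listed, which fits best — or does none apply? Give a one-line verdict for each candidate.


Method: conjugate multiplication — an infinity-minus-infinity difference with a surviving radical — multiply by the conjugate to cancel the divergence.
- dominant-term comparison — this limit is not decided by comparing leading-term growth at infinity.
- conjugate multiplication: a fit — the right tool for this form.
- l'Hôpital's rule (0/0): no quotient structure at all: the clash is ∞ minus ∞, which rationalizing converts into a tractable ratio.


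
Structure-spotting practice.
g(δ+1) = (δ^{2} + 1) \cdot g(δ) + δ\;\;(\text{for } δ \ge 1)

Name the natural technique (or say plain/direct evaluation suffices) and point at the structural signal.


Verdict: a summation factor — one-term recursion with variable weight δ^{2} + 1 is solved by product normalization, not by root-finding.


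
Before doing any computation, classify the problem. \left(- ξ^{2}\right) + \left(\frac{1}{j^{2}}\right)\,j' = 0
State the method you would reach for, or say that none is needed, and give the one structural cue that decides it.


Best approach: separation of variables — all dependence on the two variables factors apart, the defining separable shape. One could also solve this as an exact equation; with each coefficient in its own variable, separating is the same work with fewer steps.


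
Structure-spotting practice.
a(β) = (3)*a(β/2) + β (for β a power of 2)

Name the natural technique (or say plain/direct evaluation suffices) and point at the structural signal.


Technique: the master substitution — index division is the fingerprint: β/2 in the recursive call means substitute β = 2^m.


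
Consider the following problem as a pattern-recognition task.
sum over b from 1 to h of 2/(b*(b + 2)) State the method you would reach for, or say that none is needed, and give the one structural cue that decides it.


Best approach: telescoping — one partial-fraction pass turns 2/(b*(b + 2)) into a shifted difference, and shifted differences telescope.


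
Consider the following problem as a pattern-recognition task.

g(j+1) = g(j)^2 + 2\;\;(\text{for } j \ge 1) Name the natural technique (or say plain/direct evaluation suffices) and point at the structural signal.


Verdict: no special technique — the new term depends nonlinearly on the old ones, which disqualifies every superposition-based technique.


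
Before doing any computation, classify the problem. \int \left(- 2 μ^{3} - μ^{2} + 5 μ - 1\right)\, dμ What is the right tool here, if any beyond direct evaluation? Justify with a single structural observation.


Verdict: no special technique — every term is a constant multiple of a power of μ; term-wise power-rule integration needs no preliminary transformation.


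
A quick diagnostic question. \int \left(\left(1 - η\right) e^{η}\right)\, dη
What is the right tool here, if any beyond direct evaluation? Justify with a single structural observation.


Method: integration by parts — 1 - η dies after finitely many derivatives while e^{η} cycles under integration — the tabular/parts setup.


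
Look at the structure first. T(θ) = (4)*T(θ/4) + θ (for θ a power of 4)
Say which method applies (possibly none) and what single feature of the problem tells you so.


Diagnosis: the master substitution — a divide-and-conquer shape: argument θ/4, so change variables with θ = 4^m and solve the linear version.


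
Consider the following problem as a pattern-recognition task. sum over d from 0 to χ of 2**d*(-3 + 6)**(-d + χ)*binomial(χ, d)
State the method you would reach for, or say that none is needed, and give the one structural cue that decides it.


Best approach: the binomial theorem — the binomial coefficients weight matched powers of 2 and (-3 + 6), which is exactly the expansion of a binomial power.


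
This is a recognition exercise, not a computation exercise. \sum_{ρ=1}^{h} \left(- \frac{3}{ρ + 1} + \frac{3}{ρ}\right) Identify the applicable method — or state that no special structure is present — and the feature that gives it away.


Method: telescoping — this sum is a zipper: each term contributes \frac{3}{ρ} and removes the next index's value, which the following term puts back, closing term by term.


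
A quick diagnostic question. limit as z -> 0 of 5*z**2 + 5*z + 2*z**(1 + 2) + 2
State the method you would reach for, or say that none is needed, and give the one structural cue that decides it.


Method: no special technique — no zero denominators, no indeterminate clash at 0 — substitute and read off the value.


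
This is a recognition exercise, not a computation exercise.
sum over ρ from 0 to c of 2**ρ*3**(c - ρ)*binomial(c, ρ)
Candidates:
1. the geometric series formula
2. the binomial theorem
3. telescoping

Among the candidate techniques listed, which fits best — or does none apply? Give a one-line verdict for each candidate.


Diagnosis: the binomial theorem — terms weighting binomial(c, ρ) against matched powers of 2 and 3 reassemble into (2 + 3)^c by the binomial theorem.
- the geometric series formula: there is no constant term-to-term ratio.
- the binomial theorem: yes — fits the structure here.
- telescoping: writing out consecutive terms as given produces no pairwise cancellation.


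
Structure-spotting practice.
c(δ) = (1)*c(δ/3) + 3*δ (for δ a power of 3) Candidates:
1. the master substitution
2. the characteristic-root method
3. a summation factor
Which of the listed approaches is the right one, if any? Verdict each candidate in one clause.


Diagnosis: the master substitution — the argument shrinks by the factor 3, so measure the index on a logarithmic scale and the recursion becomes a shift.
- the master substitution — applicable, and directly so.
- the characteristic-root method — a divided-index call is not the fixed-shift linear shape that characteristic roots solve.
- a summation factor — the recursion divides its index rather than shifting it — there is no previous-term chain for a summation factor to telescope.


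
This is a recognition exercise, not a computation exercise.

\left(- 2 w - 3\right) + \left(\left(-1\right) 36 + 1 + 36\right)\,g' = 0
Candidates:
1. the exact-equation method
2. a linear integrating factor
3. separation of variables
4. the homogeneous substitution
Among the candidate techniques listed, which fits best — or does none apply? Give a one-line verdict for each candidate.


Verdict: no special technique — solved for the derivative, no g appears — this is antidifferentiation in w wearing ODE clothing.
- the exact-equation method — with the unknown absent from both coefficients, the cross-partial test holds emptily — nothing for the exact method to work on.
- a linear integrating factor: the linear template holds only trivially here (the unknown is absent, so the coefficient is zero) — the method is not the natural label.
- separation of variables: separation is only trivially available — with the unknown absent from the slope this is a direct integration, not a separation problem.
- the homogeneous substitution — solved for the derivative, the right side changes under joint scaling of the two variables.
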